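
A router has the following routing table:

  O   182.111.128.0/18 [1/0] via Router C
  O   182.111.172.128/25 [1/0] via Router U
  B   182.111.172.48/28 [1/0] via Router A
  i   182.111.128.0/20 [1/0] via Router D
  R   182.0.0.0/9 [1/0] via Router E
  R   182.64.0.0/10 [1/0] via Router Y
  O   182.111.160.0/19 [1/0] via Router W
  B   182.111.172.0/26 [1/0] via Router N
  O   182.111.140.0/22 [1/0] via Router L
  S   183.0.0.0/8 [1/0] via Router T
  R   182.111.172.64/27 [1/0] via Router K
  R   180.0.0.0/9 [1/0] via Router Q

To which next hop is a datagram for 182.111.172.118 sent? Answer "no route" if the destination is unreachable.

Routes whose prefix contains 182.111.172.118:
  182.0.0.0/9 (182.0.0.0 - 182.127.255.255) -> Router E
  182.64.0.0/10 (182.64.0.0 - 182.127.255.255) -> Router Y
  182.111.128.0/18 (182.111.128.0 - 182.111.191.255) -> Router C
  182.111.160.0/19 (182.111.160.0 - 182.111.191.255) -> Router W
More-specific entries that do NOT match:
  182.111.172.48/28 (182.111.172.48 - 182.111.172.63) does not contain 182.111.172.118
  182.111.172.64/27 (182.111.172.64 - 182.111.172.95) does not contain 182.111.172.118
  182.111.172.0/26 (182.111.172.0 - 182.111.172.63) does not contain 182.111.172.118
  182.111.172.128/25 (182.111.172.128 - 182.111.172.255) does not contain 182.111.172.118
  182.111.140.0/22 (182.111.140.0 - 182.111.143.255) does not contain 182.111.172.118
  182.111.128.0/20 (182.111.128.0 - 182.111.143.255) does not contain 182.111.172.118
Longest matching prefix is /19 -> next hop Router W.

Router W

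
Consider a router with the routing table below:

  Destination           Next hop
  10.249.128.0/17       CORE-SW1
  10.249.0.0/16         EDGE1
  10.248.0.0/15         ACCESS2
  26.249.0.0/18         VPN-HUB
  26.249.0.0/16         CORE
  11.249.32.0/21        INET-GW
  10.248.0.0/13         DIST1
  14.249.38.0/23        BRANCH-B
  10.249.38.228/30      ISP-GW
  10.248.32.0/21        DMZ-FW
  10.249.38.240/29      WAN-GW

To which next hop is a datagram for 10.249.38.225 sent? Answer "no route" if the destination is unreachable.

Routes whose prefix contains 10.249.38.225:
  10.248.0.0/13 (10.248.0.0 - 10.255.255.255) -> DIST1
  10.248.0.0/15 (10.248.0.0 - 10.249.255.255) -> ACCESS2
  10.249.0.0/16 (10.249.0.0 - 10.249.255.255) -> EDGE1
More-specific entries that do NOT match:
  10.249.38.228/30 (10.249.38.228 - 10.249.38.231) does not contain 10.249.38.225
  10.249.38.240/29 (10.249.38.240 - 10.249.38.247) does not contain 10.249.38.225
  14.249.38.0/23 (14.249.38.0 - 14.249.39.255) does not contain 10.249.38.225
  11.249.32.0/21 (11.249.32.0 - 11.249.39.255) does not contain 10.249.38.225
  10.248.32.0/21 (10.248.32.0 - 10.248.39.255) does not contain 10.249.38.225
  26.249.0.0/18 (26.249.0.0 - 26.249.63.255) does not contain 10.249.38.225
  10.249.128.0/17 (10.249.128.0 - 10.249.255.255) does not contain 10.249.38.225
Longest matching prefix is /16 -> next hop EDGE1.

EDGE1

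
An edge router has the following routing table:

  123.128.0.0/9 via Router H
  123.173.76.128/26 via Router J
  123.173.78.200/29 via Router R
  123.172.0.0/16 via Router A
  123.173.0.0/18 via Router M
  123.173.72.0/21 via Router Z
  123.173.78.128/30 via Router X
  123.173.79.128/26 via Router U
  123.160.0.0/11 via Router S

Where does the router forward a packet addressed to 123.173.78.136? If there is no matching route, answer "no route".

Routes whose prefix contains 123.173.78.136:
  123.128.0.0/9 (123.128.0.0 - 123.255.255.255) -> Router H
  123.160.0.0/11 (123.160.0.0 - 123.191.255.255) -> Router S
  123.173.72.0/21 (123.173.72.0 - 123.173.79.255) -> Router Z
More-specific entries that do NOT match:
  123.173.78.128/30 (123.173.78.128 - 123.173.78.131) does not contain 123.173.78.136
  123.173.78.200/29 (123.173.78.200 - 123.173.78.207) does not contain 123.173.78.136
  123.173.76.128/26 (123.173.76.128 - 123.173.76.191) does not contain 123.173.78.136
  123.173.79.128/26 (123.173.79.128 - 123.173.79.191) does not contain 123.173.78.136
Longest matching prefix is /21 -> next hop Router Z.

Router Z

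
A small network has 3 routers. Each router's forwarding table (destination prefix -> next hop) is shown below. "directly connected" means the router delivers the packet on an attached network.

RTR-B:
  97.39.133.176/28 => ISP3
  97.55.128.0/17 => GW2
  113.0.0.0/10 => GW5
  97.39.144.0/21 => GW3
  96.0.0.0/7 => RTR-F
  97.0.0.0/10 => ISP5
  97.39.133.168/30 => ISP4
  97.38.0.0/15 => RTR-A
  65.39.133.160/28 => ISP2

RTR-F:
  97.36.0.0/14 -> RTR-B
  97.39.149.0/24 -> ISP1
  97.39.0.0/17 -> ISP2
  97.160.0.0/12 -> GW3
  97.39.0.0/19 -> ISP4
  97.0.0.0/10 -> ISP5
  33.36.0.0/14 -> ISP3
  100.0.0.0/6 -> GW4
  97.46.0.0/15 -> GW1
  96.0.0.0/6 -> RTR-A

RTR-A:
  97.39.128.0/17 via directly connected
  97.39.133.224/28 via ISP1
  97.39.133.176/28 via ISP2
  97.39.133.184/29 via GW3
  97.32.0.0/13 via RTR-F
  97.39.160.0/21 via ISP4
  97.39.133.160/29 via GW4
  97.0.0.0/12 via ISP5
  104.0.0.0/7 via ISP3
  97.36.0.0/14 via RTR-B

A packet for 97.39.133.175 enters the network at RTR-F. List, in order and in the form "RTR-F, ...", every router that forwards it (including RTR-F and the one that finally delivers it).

At RTR-F: longest match for 97.39.133.175 is 97.36.0.0/14 -> RTR-B
At RTR-B: longest match for 97.39.133.175 is 97.38.0.0/15 -> RTR-A
At RTR-A: longest match for 97.39.133.175 is 97.39.128.0/17 -> directly connected

RTR-F, RTR-B, RTR-A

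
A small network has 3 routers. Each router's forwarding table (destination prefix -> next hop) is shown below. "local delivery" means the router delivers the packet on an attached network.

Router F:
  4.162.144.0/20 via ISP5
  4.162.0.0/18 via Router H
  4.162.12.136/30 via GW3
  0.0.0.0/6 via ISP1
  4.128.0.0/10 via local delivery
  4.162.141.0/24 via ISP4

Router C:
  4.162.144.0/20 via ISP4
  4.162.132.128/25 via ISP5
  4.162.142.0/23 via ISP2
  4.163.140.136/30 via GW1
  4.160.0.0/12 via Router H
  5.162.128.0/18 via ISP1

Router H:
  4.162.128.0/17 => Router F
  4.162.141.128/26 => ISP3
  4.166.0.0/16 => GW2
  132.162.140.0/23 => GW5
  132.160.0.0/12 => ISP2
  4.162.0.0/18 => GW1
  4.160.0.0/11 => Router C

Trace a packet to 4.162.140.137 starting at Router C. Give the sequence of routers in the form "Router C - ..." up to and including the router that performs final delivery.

At Router C: longest match for 4.162.140.137 is 4.160.0.0/12 -> Router H
At Router H: longest match for 4.162.140.137 is 4.162.128.0/17 -> Router F
At Router F: longest match for 4.162.140.137 is 4.128.0.0/10 -> local delivery

Router C - Router H - Router F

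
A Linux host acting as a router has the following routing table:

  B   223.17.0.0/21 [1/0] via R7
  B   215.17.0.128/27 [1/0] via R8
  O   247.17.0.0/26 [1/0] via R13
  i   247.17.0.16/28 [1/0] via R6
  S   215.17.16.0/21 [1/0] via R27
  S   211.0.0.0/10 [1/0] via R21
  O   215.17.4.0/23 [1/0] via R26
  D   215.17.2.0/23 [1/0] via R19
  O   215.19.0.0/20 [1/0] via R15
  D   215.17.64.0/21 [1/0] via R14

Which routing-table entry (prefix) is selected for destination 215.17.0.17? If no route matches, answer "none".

none

215.17.0.17 is outside every listed prefix and there is no default route.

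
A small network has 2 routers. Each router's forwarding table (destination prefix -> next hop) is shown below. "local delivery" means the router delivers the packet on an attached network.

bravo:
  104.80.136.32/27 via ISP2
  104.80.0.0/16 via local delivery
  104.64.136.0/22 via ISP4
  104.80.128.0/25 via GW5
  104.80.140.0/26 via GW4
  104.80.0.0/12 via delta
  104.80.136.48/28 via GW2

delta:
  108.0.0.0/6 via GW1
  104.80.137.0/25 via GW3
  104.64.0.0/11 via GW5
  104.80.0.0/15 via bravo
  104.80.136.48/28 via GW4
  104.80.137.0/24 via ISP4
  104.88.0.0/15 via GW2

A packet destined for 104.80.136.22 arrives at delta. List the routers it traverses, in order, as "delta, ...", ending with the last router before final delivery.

At delta: longest match for 104.80.136.22 is 104.80.0.0/15 -> bravo
At bravo: longest match for 104.80.136.22 is 104.80.0.0/16 -> local delivery

delta, bravo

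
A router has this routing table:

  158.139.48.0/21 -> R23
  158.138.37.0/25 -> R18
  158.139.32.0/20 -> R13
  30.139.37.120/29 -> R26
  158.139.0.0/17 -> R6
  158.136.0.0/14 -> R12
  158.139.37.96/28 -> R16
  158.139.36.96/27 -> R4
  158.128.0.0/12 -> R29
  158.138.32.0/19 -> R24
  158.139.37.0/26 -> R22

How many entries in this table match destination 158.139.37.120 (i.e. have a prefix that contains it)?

Prefixes containing 158.139.37.120:
  158.128.0.0/12 (158.128.0.0 - 158.143.255.255)
  158.136.0.0/14 (158.136.0.0 - 158.139.255.255)
  158.139.0.0/17 (158.139.0.0 - 158.139.127.255)
  158.139.32.0/20 (158.139.32.0 - 158.139.47.255)
Total matching entries: 4.

4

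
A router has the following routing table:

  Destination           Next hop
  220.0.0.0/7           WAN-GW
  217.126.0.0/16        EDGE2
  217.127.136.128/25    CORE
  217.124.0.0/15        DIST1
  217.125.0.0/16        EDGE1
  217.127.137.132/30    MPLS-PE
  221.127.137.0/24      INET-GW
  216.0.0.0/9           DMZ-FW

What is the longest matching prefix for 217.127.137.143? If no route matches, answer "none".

none

217.127.137.143 is outside every listed prefix and there is no default route.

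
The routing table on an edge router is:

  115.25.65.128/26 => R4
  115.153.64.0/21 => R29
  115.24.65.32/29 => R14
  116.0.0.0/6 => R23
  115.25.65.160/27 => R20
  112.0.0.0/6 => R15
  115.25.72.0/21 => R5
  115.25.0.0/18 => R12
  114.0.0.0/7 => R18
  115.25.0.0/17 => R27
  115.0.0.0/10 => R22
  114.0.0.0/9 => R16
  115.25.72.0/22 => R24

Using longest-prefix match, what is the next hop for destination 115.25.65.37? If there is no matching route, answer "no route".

R27

Routes whose prefix contains 115.25.65.37:
  112.0.0.0/6 (112.0.0.0 - 115.255.255.255) -> R15
  114.0.0.0/7 (114.0.0.0 - 115.255.255.255) -> R18
  115.0.0.0/10 (115.0.0.0 - 115.63.255.255) -> R22
  115.25.0.0/17 (115.25.0.0 - 115.25.127.255) -> R27
More-specific entries that do NOT match:
  115.24.65.32/29 (115.24.65.32 - 115.24.65.39) does not contain 115.25.65.37
  115.25.65.160/27 (115.25.65.160 - 115.25.65.191) does not contain 115.25.65.37
  115.25.65.128/26 (115.25.65.128 - 115.25.65.191) does not contain 115.25.65.37
  115.25.72.0/22 (115.25.72.0 - 115.25.75.255) does not contain 115.25.65.37
  115.153.64.0/21 (115.153.64.0 - 115.153.71.255) does not contain 115.25.65.37
  115.25.72.0/21 (115.25.72.0 - 115.25.79.255) does not contain 115.25.65.37
  115.25.0.0/18 (115.25.0.0 - 115.25.63.255) does not contain 115.25.65.37
Longest matching prefix is /17 -> next hop R27.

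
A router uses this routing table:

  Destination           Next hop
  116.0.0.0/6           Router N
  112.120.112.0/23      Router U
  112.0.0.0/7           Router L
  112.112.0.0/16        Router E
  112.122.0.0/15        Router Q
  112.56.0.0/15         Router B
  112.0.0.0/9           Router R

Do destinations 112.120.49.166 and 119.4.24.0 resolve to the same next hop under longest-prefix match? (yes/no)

no

112.120.49.166: longest match 112.0.0.0/9 -> Router R
119.4.24.0: longest match 116.0.0.0/6 -> Router N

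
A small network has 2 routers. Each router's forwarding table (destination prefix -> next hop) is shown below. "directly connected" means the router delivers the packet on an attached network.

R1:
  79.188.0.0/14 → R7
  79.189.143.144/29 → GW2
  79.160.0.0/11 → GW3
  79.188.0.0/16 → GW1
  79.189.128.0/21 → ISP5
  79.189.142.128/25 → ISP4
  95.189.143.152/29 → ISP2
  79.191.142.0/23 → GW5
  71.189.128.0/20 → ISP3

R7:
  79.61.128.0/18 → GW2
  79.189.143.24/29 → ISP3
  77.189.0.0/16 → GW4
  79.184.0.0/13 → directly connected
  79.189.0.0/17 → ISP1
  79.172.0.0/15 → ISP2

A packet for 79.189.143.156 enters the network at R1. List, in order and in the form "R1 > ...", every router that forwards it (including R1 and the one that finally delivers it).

At R1: longest match for 79.189.143.156 is 79.188.0.0/14 -> R7
At R7: longest match for 79.189.143.156 is 79.184.0.0/13 -> directly connected

R1 > R7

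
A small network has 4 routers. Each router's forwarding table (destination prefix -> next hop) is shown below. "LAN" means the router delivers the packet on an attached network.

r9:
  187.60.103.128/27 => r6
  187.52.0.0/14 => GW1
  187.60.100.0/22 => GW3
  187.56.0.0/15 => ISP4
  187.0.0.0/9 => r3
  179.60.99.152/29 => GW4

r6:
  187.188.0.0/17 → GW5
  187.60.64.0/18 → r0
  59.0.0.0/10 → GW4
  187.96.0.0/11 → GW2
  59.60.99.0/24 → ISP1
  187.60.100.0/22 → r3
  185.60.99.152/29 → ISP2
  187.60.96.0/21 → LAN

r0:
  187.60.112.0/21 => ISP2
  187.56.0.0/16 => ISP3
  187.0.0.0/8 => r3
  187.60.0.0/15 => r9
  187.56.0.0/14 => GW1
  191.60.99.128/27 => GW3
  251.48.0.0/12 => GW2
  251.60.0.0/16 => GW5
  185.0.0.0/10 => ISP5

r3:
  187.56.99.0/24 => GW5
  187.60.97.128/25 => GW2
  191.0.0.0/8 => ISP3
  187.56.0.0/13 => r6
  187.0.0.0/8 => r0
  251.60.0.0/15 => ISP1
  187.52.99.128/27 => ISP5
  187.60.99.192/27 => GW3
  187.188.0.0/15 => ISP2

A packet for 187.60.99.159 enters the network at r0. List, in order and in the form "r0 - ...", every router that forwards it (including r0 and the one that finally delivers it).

At r0: longest match for 187.60.99.159 is 187.60.0.0/15 -> r9
At r9: longest match for 187.60.99.159 is 187.0.0.0/9 -> r3
At r3: longest match for 187.60.99.159 is 187.56.0.0/13 -> r6
At r6: longest match for 187.60.99.159 is 187.60.96.0/21 -> LAN

r0 - r9 - r3 - r6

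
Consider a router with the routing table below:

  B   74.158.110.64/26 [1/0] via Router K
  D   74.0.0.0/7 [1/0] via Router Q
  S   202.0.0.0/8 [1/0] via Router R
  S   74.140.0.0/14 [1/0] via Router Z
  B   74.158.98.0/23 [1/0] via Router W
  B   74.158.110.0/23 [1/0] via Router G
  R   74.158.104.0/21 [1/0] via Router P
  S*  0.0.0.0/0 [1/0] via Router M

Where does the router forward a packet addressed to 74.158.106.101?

Routes whose prefix contains 74.158.106.101:
  0.0.0.0/0 (default, matches everything) -> Router M
  74.0.0.0/7 (74.0.0.0 - 75.255.255.255) -> Router Q
  74.158.104.0/21 (74.158.104.0 - 74.158.111.255) -> Router P
More-specific entries that do NOT match:
  74.158.110.64/26 (74.158.110.64 - 74.158.110.127) does not contain 74.158.106.101
  74.158.98.0/23 (74.158.98.0 - 74.158.99.255) does not contain 74.158.106.101
  74.158.110.0/23 (74.158.110.0 - 74.158.111.255) does not contain 74.158.106.101
Longest matching prefix is /21 -> next hop Router P.

Router P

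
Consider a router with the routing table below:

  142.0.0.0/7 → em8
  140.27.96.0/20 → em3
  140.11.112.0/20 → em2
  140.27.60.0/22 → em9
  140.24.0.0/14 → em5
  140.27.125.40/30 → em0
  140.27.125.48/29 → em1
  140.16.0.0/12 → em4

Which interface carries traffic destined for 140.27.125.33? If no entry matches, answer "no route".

em5

Routes whose prefix contains 140.27.125.33:
  140.16.0.0/12 (140.16.0.0 - 140.31.255.255) -> em4
  140.24.0.0/14 (140.24.0.0 - 140.27.255.255) -> em5
More-specific entries that do NOT match:
  140.27.125.40/30 (140.27.125.40 - 140.27.125.43) does not contain 140.27.125.33
  140.27.125.48/29 (140.27.125.48 - 140.27.125.55) does not contain 140.27.125.33
  140.27.60.0/22 (140.27.60.0 - 140.27.63.255) does not contain 140.27.125.33
  140.27.96.0/20 (140.27.96.0 - 140.27.111.255) does not contain 140.27.125.33
  140.11.112.0/20 (140.11.112.0 - 140.11.127.255) does not contain 140.27.125.33
Longest matching prefix is /14 -> interface em5.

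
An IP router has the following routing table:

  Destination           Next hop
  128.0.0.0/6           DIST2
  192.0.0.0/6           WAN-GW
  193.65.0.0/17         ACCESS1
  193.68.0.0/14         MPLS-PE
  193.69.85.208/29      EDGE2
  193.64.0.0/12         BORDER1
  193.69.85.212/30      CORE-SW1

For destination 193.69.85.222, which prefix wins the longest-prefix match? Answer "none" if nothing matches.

Entries matching 193.69.85.222:
  192.0.0.0/6 (192.0.0.0 - 195.255.255.255)
  193.64.0.0/12 (193.64.0.0 - 193.79.255.255)
  193.68.0.0/14 (193.68.0.0 - 193.71.255.255)
Most specific is 193.68.0.0/14.

193.68.0.0/14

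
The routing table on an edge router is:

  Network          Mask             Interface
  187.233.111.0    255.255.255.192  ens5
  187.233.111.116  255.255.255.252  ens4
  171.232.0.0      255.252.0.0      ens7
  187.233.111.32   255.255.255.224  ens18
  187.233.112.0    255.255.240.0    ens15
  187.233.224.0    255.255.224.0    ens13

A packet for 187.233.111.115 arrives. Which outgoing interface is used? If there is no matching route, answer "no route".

No entry's prefix contains 187.233.111.115; there is no default route.

no route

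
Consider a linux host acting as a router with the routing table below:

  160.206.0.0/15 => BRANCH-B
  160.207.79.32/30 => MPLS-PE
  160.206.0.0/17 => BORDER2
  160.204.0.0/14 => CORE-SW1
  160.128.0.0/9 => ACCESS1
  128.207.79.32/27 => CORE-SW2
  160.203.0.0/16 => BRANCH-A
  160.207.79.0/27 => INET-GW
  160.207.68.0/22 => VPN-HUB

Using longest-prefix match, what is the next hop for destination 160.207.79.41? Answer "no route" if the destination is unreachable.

BRANCH-B

Routes whose prefix contains 160.207.79.41:
  160.128.0.0/9 (160.128.0.0 - 160.255.255.255) -> ACCESS1
  160.204.0.0/14 (160.204.0.0 - 160.207.255.255) -> CORE-SW1
  160.206.0.0/15 (160.206.0.0 - 160.207.255.255) -> BRANCH-B
More-specific entries that do NOT match:
  160.207.79.32/30 (160.207.79.32 - 160.207.79.35) does not contain 160.207.79.41
  128.207.79.32/27 (128.207.79.32 - 128.207.79.63) does not contain 160.207.79.41
  160.207.79.0/27 (160.207.79.0 - 160.207.79.31) does not contain 160.207.79.41
  160.207.68.0/22 (160.207.68.0 - 160.207.71.255) does not contain 160.207.79.41
  160.206.0.0/17 (160.206.0.0 - 160.206.127.255) does not contain 160.207.79.41
  160.203.0.0/16 (160.203.0.0 - 160.203.255.255) does not contain 160.207.79.41
Longest matching prefix is /15 -> next hop BRANCH-B.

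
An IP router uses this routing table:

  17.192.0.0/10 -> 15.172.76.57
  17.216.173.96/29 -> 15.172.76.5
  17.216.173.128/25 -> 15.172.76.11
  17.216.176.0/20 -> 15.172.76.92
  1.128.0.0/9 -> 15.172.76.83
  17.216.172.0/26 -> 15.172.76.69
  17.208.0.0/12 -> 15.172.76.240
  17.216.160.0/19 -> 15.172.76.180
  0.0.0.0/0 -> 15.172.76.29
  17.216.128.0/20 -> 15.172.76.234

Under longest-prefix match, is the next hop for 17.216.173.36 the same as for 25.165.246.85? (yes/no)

no

17.216.173.36: longest match 17.216.160.0/19 -> 15.172.76.180
25.165.246.85: longest match 0.0.0.0/0 -> 15.172.76.29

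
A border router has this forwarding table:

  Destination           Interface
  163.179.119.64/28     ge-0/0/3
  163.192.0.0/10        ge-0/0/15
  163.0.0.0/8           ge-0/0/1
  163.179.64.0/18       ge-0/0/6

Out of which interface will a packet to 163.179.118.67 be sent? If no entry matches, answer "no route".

ge-0/0/6

Routes whose prefix contains 163.179.118.67:
  163.0.0.0/8 (163.0.0.0 - 163.255.255.255) -> ge-0/0/1
  163.179.64.0/18 (163.179.64.0 - 163.179.127.255) -> ge-0/0/6
More-specific entries that do NOT match:
  163.179.119.64/28 (163.179.119.64 - 163.179.119.79) does not contain 163.179.118.67
Longest matching prefix is /18 -> interface ge-0/0/6.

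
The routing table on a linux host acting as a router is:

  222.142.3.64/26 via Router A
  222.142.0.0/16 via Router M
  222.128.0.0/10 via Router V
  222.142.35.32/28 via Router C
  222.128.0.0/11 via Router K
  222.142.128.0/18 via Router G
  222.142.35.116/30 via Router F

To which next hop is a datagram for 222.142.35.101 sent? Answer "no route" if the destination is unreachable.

Router M

Routes whose prefix contains 222.142.35.101:
  222.128.0.0/10 (222.128.0.0 - 222.191.255.255) -> Router V
  222.128.0.0/11 (222.128.0.0 - 222.159.255.255) -> Router K
  222.142.0.0/16 (222.142.0.0 - 222.142.255.255) -> Router M
More-specific entries that do NOT match:
  222.142.35.116/30 (222.142.35.116 - 222.142.35.119) does not contain 222.142.35.101
  222.142.35.32/28 (222.142.35.32 - 222.142.35.47) does not contain 222.142.35.101
  222.142.3.64/26 (222.142.3.64 - 222.142.3.127) does not contain 222.142.35.101
  222.142.128.0/18 (222.142.128.0 - 222.142.191.255) does not contain 222.142.35.101
Longest matching prefix is /16 -> next hop Router M.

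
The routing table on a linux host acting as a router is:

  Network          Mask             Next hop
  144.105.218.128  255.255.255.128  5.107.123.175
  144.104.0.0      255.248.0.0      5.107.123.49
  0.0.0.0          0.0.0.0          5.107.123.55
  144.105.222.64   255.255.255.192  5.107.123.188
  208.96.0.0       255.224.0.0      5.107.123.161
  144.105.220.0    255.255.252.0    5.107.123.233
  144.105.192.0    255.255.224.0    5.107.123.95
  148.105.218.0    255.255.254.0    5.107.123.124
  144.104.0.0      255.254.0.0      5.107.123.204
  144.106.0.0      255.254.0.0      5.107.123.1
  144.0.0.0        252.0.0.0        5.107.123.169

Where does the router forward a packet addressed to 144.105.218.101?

5.107.123.95

Routes whose prefix contains 144.105.218.101:
  0.0.0.0/0 (default, matches everything) -> 5.107.123.55
  144.0.0.0/6 (144.0.0.0 - 147.255.255.255) -> 5.107.123.169
  144.104.0.0/13 (144.104.0.0 - 144.111.255.255) -> 5.107.123.49
  144.104.0.0/15 (144.104.0.0 - 144.105.255.255) -> 5.107.123.204
  144.105.192.0/19 (144.105.192.0 - 144.105.223.255) -> 5.107.123.95
More-specific entries that do NOT match:
  144.105.222.64/26 (144.105.222.64 - 144.105.222.127) does not contain 144.105.218.101
  144.105.218.128/25 (144.105.218.128 - 144.105.218.255) does not contain 144.105.218.101
  148.105.218.0/23 (148.105.218.0 - 148.105.219.255) does not contain 144.105.218.101
  144.105.220.0/22 (144.105.220.0 - 144.105.223.255) does not contain 144.105.218.101
Longest matching prefix is /19 -> next hop 5.107.123.95.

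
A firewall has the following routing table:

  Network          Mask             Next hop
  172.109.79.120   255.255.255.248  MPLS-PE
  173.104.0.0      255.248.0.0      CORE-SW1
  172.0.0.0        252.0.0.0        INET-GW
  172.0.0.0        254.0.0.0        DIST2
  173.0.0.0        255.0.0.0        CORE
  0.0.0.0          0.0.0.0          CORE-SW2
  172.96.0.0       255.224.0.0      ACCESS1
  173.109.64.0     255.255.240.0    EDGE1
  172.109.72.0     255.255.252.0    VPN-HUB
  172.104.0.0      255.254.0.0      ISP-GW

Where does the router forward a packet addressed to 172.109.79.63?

Routes whose prefix contains 172.109.79.63:
  0.0.0.0/0 (default, matches everything) -> CORE-SW2
  172.0.0.0/6 (172.0.0.0 - 175.255.255.255) -> INET-GW
  172.0.0.0/7 (172.0.0.0 - 173.255.255.255) -> DIST2
  172.96.0.0/11 (172.96.0.0 - 172.127.255.255) -> ACCESS1
More-specific entries that do NOT match:
  172.109.79.120/29 (172.109.79.120 - 172.109.79.127) does not contain 172.109.79.63
  172.109.72.0/22 (172.109.72.0 - 172.109.75.255) does not contain 172.109.79.63
  173.109.64.0/20 (173.109.64.0 - 173.109.79.255) does not contain 172.109.79.63
  172.104.0.0/15 (172.104.0.0 - 172.105.255.255) does not contain 172.109.79.63
  173.104.0.0/13 (173.104.0.0 - 173.111.255.255) does not contain 172.109.79.63
Longest matching prefix is /11 -> next hop ACCESS1.

ACCESS1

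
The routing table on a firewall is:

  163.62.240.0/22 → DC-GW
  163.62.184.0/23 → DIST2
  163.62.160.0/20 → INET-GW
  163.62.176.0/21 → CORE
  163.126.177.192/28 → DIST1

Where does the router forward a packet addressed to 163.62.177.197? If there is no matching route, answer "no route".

CORE

Routes whose prefix contains 163.62.177.197:
  163.62.176.0/21 (163.62.176.0 - 163.62.183.255) -> CORE
More-specific entries that do NOT match:
  163.126.177.192/28 (163.126.177.192 - 163.126.177.207) does not contain 163.62.177.197
  163.62.184.0/23 (163.62.184.0 - 163.62.185.255) does not contain 163.62.177.197
  163.62.240.0/22 (163.62.240.0 - 163.62.243.255) does not contain 163.62.177.197
Longest matching prefix is /21 -> next hop CORE.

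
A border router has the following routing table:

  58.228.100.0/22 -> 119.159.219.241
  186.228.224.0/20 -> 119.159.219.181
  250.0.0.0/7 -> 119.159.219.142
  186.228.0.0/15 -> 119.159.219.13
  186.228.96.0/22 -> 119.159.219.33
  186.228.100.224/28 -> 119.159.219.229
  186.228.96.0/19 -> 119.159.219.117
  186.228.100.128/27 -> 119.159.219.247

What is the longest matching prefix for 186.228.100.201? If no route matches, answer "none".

186.228.96.0/19

Entries matching 186.228.100.201:
  186.228.0.0/15 (186.228.0.0 - 186.229.255.255)
  186.228.96.0/19 (186.228.96.0 - 186.228.127.255)
Most specific is 186.228.96.0/19.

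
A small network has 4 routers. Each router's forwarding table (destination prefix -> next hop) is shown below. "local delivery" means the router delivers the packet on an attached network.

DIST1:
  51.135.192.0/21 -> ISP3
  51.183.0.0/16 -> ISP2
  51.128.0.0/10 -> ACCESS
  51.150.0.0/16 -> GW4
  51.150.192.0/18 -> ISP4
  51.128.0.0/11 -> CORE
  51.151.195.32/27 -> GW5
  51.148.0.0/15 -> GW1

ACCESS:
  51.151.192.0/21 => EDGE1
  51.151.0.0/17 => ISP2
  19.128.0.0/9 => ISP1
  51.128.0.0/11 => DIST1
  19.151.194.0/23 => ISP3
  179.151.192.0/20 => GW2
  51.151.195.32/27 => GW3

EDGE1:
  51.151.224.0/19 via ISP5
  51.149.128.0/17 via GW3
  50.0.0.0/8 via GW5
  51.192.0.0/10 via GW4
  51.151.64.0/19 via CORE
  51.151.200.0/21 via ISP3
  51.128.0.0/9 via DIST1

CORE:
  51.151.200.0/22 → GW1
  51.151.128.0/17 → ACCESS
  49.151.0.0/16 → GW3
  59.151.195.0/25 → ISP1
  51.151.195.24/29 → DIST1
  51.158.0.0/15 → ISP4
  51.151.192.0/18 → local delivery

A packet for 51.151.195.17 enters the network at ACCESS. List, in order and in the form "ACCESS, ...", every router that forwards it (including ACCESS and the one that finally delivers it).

At ACCESS: longest match for 51.151.195.17 is 51.151.192.0/21 -> EDGE1
At EDGE1: longest match for 51.151.195.17 is 51.128.0.0/9 -> DIST1
At DIST1: longest match for 51.151.195.17 is 51.128.0.0/11 -> CORE
At CORE: longest match for 51.151.195.17 is 51.151.192.0/18 -> local delivery

ACCESS, EDGE1, DIST1, CORE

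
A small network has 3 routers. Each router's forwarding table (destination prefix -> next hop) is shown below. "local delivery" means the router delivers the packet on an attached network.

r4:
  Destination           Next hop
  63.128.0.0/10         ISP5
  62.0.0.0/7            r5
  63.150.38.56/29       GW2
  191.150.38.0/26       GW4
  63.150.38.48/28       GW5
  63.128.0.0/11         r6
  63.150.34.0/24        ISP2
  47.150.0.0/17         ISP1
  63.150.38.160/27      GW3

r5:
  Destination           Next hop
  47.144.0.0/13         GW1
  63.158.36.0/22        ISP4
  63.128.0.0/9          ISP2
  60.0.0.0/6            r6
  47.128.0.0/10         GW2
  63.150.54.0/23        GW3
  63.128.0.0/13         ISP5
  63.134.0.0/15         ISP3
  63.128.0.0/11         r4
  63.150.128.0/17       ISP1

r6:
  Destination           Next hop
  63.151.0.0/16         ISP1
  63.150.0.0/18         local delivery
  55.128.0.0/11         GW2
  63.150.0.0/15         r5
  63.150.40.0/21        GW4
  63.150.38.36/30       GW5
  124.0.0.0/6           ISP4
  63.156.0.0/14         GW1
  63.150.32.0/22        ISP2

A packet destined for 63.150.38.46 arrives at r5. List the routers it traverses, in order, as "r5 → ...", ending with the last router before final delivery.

At r5: longest match for 63.150.38.46 is 63.128.0.0/11 -> r4
At r4: longest match for 63.150.38.46 is 63.128.0.0/11 -> r6
At r6: longest match for 63.150.38.46 is 63.150.0.0/18 -> local delivery

r5 → r4 → r6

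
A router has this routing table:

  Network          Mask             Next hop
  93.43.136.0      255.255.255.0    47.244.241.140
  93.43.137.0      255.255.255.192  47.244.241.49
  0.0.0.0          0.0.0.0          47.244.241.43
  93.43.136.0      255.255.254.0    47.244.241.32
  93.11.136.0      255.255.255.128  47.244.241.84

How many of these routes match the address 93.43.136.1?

3

Prefixes containing 93.43.136.1:
  0.0.0.0/0 (default, matches everything)
  93.43.136.0/23 (93.43.136.0 - 93.43.137.255)
  93.43.136.0/24 (93.43.136.0 - 93.43.136.255)
Total matching entries: 3.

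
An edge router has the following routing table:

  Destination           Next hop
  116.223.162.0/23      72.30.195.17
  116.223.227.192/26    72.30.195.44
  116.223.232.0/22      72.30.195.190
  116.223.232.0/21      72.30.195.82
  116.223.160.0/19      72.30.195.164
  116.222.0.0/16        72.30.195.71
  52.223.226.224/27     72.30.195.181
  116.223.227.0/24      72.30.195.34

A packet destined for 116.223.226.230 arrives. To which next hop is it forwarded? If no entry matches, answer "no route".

No entry's prefix contains 116.223.226.230; there is no default route.

no route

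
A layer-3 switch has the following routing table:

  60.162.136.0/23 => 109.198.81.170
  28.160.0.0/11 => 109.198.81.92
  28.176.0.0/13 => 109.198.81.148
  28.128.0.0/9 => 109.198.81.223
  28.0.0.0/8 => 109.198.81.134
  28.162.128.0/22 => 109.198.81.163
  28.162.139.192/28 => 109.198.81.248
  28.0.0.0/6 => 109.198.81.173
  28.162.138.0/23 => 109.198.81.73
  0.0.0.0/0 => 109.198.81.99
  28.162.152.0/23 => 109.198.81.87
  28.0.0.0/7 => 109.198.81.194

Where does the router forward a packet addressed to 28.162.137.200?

Routes whose prefix contains 28.162.137.200:
  0.0.0.0/0 (default, matches everything) -> 109.198.81.99
  28.0.0.0/6 (28.0.0.0 - 31.255.255.255) -> 109.198.81.173
  28.0.0.0/7 (28.0.0.0 - 29.255.255.255) -> 109.198.81.194
  28.0.0.0/8 (28.0.0.0 - 28.255.255.255) -> 109.198.81.134
  28.128.0.0/9 (28.128.0.0 - 28.255.255.255) -> 109.198.81.223
  28.160.0.0/11 (28.160.0.0 - 28.191.255.255) -> 109.198.81.92
More-specific entries that do NOT match:
  28.162.139.192/28 (28.162.139.192 - 28.162.139.207) does not contain 28.162.137.200
  60.162.136.0/23 (60.162.136.0 - 60.162.137.255) does not contain 28.162.137.200
  28.162.138.0/23 (28.162.138.0 - 28.162.139.255) does not contain 28.162.137.200
  28.162.152.0/23 (28.162.152.0 - 28.162.153.255) does not contain 28.162.137.200
  28.162.128.0/22 (28.162.128.0 - 28.162.131.255) does not contain 28.162.137.200
  28.176.0.0/13 (28.176.0.0 - 28.183.255.255) does not contain 28.162.137.200
Longest matching prefix is /11 -> next hop 109.198.81.92.

109.198.81.92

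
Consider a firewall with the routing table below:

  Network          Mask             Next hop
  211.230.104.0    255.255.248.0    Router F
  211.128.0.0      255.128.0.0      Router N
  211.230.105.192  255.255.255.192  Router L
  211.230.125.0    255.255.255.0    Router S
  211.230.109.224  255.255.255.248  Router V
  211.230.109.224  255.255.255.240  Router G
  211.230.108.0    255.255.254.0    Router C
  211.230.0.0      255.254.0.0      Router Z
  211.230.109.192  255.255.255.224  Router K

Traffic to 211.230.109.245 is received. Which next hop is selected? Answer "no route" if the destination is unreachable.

Routes whose prefix contains 211.230.109.245:
  211.128.0.0/9 (211.128.0.0 - 211.255.255.255) -> Router N
  211.230.0.0/15 (211.230.0.0 - 211.231.255.255) -> Router Z
  211.230.104.0/21 (211.230.104.0 - 211.230.111.255) -> Router F
  211.230.108.0/23 (211.230.108.0 - 211.230.109.255) -> Router C
More-specific entries that do NOT match:
  211.230.109.224/29 (211.230.109.224 - 211.230.109.231) does not contain 211.230.109.245
  211.230.109.224/28 (211.230.109.224 - 211.230.109.239) does not contain 211.230.109.245
  211.230.109.192/27 (211.230.109.192 - 211.230.109.223) does not contain 211.230.109.245
  211.230.105.192/26 (211.230.105.192 - 211.230.105.255) does not contain 211.230.109.245
  211.230.125.0/24 (211.230.125.0 - 211.230.125.255) does not contain 211.230.109.245
Longest matching prefix is /23 -> next hop Router C.

Router C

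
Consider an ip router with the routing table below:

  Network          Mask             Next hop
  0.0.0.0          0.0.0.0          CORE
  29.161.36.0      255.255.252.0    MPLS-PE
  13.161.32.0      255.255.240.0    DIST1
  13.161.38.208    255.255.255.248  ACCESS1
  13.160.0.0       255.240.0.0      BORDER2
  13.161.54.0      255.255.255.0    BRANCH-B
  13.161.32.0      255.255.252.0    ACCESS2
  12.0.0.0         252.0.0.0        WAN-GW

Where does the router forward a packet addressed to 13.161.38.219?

DIST1

Routes whose prefix contains 13.161.38.219:
  0.0.0.0/0 (default, matches everything) -> CORE
  12.0.0.0/6 (12.0.0.0 - 15.255.255.255) -> WAN-GW
  13.160.0.0/12 (13.160.0.0 - 13.175.255.255) -> BORDER2
  13.161.32.0/20 (13.161.32.0 - 13.161.47.255) -> DIST1
More-specific entries that do NOT match:
  13.161.38.208/29 (13.161.38.208 - 13.161.38.215) does not contain 13.161.38.219
  13.161.54.0/24 (13.161.54.0 - 13.161.54.255) does not contain 13.161.38.219
  29.161.36.0/22 (29.161.36.0 - 29.161.39.255) does not contain 13.161.38.219
  13.161.32.0/22 (13.161.32.0 - 13.161.35.255) does not contain 13.161.38.219
Longest matching prefix is /20 -> next hop DIST1.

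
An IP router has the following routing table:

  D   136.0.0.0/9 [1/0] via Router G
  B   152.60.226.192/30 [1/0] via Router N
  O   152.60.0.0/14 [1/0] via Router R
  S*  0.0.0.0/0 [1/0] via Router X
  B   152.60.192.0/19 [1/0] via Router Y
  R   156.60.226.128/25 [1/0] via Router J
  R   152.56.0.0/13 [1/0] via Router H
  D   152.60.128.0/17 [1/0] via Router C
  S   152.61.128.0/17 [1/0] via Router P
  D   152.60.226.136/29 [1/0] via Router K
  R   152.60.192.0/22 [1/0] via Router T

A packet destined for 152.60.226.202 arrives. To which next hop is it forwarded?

Router C

Routes whose prefix contains 152.60.226.202:
  0.0.0.0/0 (default, matches everything) -> Router X
  152.56.0.0/13 (152.56.0.0 - 152.63.255.255) -> Router H
  152.60.0.0/14 (152.60.0.0 - 152.63.255.255) -> Router R
  152.60.128.0/17 (152.60.128.0 - 152.60.255.255) -> Router C
More-specific entries that do NOT match:
  152.60.226.192/30 (152.60.226.192 - 152.60.226.195) does not contain 152.60.226.202
  152.60.226.136/29 (152.60.226.136 - 152.60.226.143) does not contain 152.60.226.202
  156.60.226.128/25 (156.60.226.128 - 156.60.226.255) does not contain 152.60.226.202
  152.60.192.0/22 (152.60.192.0 - 152.60.195.255) does not contain 152.60.226.202
  152.60.192.0/19 (152.60.192.0 - 152.60.223.255) does not contain 152.60.226.202
Longest matching prefix is /17 -> next hop Router C.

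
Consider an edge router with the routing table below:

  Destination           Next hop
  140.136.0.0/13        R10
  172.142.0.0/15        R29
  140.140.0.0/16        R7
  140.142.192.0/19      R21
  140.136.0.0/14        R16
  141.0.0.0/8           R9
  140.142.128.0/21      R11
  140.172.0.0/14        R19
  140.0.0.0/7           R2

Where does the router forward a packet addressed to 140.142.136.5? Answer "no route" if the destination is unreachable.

Routes whose prefix contains 140.142.136.5:
  140.0.0.0/7 (140.0.0.0 - 141.255.255.255) -> R2
  140.136.0.0/13 (140.136.0.0 - 140.143.255.255) -> R10
More-specific entries that do NOT match:
  140.142.128.0/21 (140.142.128.0 - 140.142.135.255) does not contain 140.142.136.5
  140.142.192.0/19 (140.142.192.0 - 140.142.223.255) does not contain 140.142.136.5
  140.140.0.0/16 (140.140.0.0 - 140.140.255.255) does not contain 140.142.136.5
  172.142.0.0/15 (172.142.0.0 - 172.143.255.255) does not contain 140.142.136.5
  140.136.0.0/14 (140.136.0.0 - 140.139.255.255) does not contain 140.142.136.5
  140.172.0.0/14 (140.172.0.0 - 140.175.255.255) does not contain 140.142.136.5
Longest matching prefix is /13 -> next hop R10.

R10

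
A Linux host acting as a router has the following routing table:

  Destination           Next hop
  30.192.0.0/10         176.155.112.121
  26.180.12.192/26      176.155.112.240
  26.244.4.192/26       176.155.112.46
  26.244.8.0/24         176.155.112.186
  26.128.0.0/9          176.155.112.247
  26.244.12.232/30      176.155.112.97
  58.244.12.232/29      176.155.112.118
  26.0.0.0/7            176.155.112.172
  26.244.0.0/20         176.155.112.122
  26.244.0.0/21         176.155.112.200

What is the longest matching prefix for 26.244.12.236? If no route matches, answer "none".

Entries matching 26.244.12.236:
  26.0.0.0/7 (26.0.0.0 - 27.255.255.255)
  26.128.0.0/9 (26.128.0.0 - 26.255.255.255)
  26.244.0.0/20 (26.244.0.0 - 26.244.15.255)
Most specific is 26.244.0.0/20.

26.244.0.0/20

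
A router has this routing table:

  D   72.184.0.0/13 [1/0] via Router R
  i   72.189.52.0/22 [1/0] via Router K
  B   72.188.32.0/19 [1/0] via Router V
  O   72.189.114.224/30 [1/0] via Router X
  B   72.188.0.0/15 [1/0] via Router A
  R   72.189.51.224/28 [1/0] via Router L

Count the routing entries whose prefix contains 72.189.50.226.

Prefixes containing 72.189.50.226:
  72.184.0.0/13 (72.184.0.0 - 72.191.255.255)
  72.188.0.0/15 (72.188.0.0 - 72.189.255.255)
Total matching entries: 2.

2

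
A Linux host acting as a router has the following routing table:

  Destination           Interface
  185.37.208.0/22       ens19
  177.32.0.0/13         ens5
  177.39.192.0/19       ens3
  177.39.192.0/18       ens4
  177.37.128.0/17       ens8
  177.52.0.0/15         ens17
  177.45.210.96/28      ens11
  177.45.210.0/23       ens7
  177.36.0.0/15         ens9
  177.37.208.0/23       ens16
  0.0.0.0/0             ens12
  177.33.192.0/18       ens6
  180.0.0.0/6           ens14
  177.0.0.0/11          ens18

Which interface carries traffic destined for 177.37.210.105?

ens8

Routes whose prefix contains 177.37.210.105:
  0.0.0.0/0 (default, matches everything) -> ens12
  177.32.0.0/13 (177.32.0.0 - 177.39.255.255) -> ens5
  177.36.0.0/15 (177.36.0.0 - 177.37.255.255) -> ens9
  177.37.128.0/17 (177.37.128.0 - 177.37.255.255) -> ens8
More-specific entries that do NOT match:
  177.45.210.96/28 (177.45.210.96 - 177.45.210.111) does not contain 177.37.210.105
  177.45.210.0/23 (177.45.210.0 - 177.45.211.255) does not contain 177.37.210.105
  177.37.208.0/23 (177.37.208.0 - 177.37.209.255) does not contain 177.37.210.105
  185.37.208.0/22 (185.37.208.0 - 185.37.211.255) does not contain 177.37.210.105
  177.39.192.0/19 (177.39.192.0 - 177.39.223.255) does not contain 177.37.210.105
  177.39.192.0/18 (177.39.192.0 - 177.39.255.255) does not contain 177.37.210.105
  177.33.192.0/18 (177.33.192.0 - 177.33.255.255) does not contain 177.37.210.105
Longest matching prefix is /17 -> interface ens8.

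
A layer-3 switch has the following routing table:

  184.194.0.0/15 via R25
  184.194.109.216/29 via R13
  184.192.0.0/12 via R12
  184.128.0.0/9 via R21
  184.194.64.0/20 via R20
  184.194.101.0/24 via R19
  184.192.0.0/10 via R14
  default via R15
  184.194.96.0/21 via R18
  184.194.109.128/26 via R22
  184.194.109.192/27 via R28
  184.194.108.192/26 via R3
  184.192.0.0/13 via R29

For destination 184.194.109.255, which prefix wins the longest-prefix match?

Entries matching 184.194.109.255:
  0.0.0.0/0 (default, matches everything)
  184.128.0.0/9 (184.128.0.0 - 184.255.255.255)
  184.192.0.0/10 (184.192.0.0 - 184.255.255.255)
  184.192.0.0/12 (184.192.0.0 - 184.207.255.255)
  184.192.0.0/13 (184.192.0.0 - 184.199.255.255)
  184.194.0.0/15 (184.194.0.0 - 184.195.255.255)
Most specific is 184.194.0.0/15.

184.194.0.0/15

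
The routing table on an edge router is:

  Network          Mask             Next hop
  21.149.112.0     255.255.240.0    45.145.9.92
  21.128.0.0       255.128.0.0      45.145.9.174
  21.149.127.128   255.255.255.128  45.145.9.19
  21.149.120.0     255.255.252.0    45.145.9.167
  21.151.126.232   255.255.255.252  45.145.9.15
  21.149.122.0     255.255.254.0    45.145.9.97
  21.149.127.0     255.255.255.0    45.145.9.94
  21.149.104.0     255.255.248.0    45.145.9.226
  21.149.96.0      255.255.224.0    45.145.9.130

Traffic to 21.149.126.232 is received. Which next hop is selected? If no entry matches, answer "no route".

Routes whose prefix contains 21.149.126.232:
  21.128.0.0/9 (21.128.0.0 - 21.255.255.255) -> 45.145.9.174
  21.149.96.0/19 (21.149.96.0 - 21.149.127.255) -> 45.145.9.130
  21.149.112.0/20 (21.149.112.0 - 21.149.127.255) -> 45.145.9.92
More-specific entries that do NOT match:
  21.151.126.232/30 (21.151.126.232 - 21.151.126.235) does not contain 21.149.126.232
  21.149.127.128/25 (21.149.127.128 - 21.149.127.255) does not contain 21.149.126.232
  21.149.127.0/24 (21.149.127.0 - 21.149.127.255) does not contain 21.149.126.232
  21.149.122.0/23 (21.149.122.0 - 21.149.123.255) does not contain 21.149.126.232
  21.149.120.0/22 (21.149.120.0 - 21.149.123.255) does not contain 21.149.126.232
  21.149.104.0/21 (21.149.104.0 - 21.149.111.255) does not contain 21.149.126.232
Longest matching prefix is /20 -> next hop 45.145.9.92.

45.145.9.92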